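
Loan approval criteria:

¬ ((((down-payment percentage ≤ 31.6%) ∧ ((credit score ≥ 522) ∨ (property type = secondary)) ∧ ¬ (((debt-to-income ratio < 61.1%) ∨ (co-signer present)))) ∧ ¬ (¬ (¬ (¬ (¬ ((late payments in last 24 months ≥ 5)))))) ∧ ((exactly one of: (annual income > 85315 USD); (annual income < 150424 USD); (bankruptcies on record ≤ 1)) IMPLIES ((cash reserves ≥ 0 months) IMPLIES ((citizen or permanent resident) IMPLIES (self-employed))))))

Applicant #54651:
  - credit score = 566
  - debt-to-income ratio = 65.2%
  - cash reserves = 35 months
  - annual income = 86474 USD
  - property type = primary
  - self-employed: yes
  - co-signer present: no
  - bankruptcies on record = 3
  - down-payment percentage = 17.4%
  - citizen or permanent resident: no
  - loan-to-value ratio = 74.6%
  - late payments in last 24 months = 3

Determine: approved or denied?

Atomic conditions:
  down-payment percentage ≤ 31.6%: 17.4 ≤ 31.6 is true
  credit score ≥ 522: 566 ≥ 522 is true
  property type = secondary: primary == secondary is false
  debt-to-income ratio < 61.1%: 65.2 < 61.1 is false
  co-signer present: no → false
  late payments in last 24 months ≥ 5: 3 ≥ 5 is false
  annual income > 85315 USD: 86474 > 85315 is true
  annual income < 150424 USD: 86474 < 150424 is true
  bankruptcies on record ≤ 1: 3 ≤ 1 is false
  cash reserves ≥ 0 months: 35 ≥ 0 is true
  citizen or permanent resident: no → false
  self-employed: yes → true
Combine:
[1.1.2] true OR false = true
[1.1.3.1] false OR false = false
[1.1.3] NOT false = true
[1.1] true AND true AND true = true
[1.2.1.1.1.1] NOT false = true
[1.2.1.1.1] NOT true = false
[1.2.1.1] NOT false = true
[1.2.1] NOT true = false
[1.2] NOT false = true
[1.3.1] exactly-one(true, true, false) = false
[1.3.2.2] false → true (antecedent false ⇒ implication holds) = true
[1.3.2] true → true = true
[1.3] false → true (antecedent false ⇒ implication holds) = true
[1] true AND true AND true = true
[root] NOT true = false
Overall: false → denied

Denied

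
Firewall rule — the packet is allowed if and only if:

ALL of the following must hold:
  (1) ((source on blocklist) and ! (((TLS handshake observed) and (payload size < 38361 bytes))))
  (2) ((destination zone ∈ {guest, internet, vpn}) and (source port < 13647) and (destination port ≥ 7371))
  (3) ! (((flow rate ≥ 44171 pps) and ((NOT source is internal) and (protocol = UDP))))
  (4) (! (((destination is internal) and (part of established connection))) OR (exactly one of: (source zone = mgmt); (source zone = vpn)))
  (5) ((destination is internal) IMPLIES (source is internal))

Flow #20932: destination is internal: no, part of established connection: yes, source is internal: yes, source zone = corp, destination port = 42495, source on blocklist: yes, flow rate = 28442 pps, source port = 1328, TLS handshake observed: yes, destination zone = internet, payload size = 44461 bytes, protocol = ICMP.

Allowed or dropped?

Atomic conditions:
  source on blocklist: yes → true
  TLS handshake observed: yes → true
  payload size < 38361 bytes: 44461 < 38361 is false
  destination zone ∈ {guest, internet, vpn}: internet is in the set → true
  source port < 13647: 1328 < 13647 is true
  destination port ≥ 7371: 42495 ≥ 7371 is true
  flow rate ≥ 44171 pps: 28442 ≥ 44171 is false
  NOT source is internal: yes → false
  protocol = UDP: ICMP == UDP is false
  destination is internal: no → false
  part of established connection: yes → true
  source zone = mgmt: corp == mgmt is false
  source zone = vpn: corp == vpn is false
  source is internal: yes → true
Combine:
[1.2.1] true AND false = false
[1.2] NOT false = true
[1] true AND true = true
[2] true AND true AND true = true
[3.1.2] false AND false = false
[3.1] false AND false = false
[3] NOT false = true
[4.1.1] false AND true = false
[4.1] NOT false = true
[4.2] exactly-one(false, false) = false
[4] true OR false = true
[5] false → true (antecedent false ⇒ implication holds) = true
[root] true AND true AND true AND true AND true = true
Overall: true → allowed

Allowed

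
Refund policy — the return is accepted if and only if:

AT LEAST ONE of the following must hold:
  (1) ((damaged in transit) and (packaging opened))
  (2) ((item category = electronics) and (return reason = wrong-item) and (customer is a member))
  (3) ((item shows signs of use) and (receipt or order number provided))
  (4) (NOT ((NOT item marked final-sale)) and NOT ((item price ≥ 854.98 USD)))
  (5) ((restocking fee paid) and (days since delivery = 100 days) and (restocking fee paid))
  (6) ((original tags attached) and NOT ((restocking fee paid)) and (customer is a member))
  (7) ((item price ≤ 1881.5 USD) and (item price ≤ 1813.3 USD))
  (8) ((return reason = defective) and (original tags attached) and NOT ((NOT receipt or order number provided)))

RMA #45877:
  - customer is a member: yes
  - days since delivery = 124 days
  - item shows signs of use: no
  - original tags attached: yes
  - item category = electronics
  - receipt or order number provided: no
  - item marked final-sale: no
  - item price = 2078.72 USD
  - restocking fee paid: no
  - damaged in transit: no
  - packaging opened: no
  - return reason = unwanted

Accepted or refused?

Atomic conditions:
  damaged in transit: no → false
  packaging opened: no → false
  item category = electronics: electronics == electronics is true
  return reason = wrong-item: unwanted == wrong-item is false
  customer is a member: yes → true
  item shows signs of use: no → false
  receipt or order number provided: no → false
  NOT item marked final-sale: no → true
  item price ≥ 854.98 USD: 2078.72 ≥ 854.98 is true
  restocking fee paid: no → false
  days since delivery = 100 days: 124 == 100 is false
  original tags attached: yes → true
  item price ≤ 1881.5 USD: 2078.72 ≤ 1881.5 is false
  item price ≤ 1813.3 USD: 2078.72 ≤ 1813.3 is false
  return reason = defective: unwanted == defective is false
  NOT receipt or order number provided: no → true
Combine:
[1] false AND false = false
[2] true AND false AND true = false
[3] false AND false = false
[4.1] NOT true = false
[4.2] NOT true = false
[4] false AND false = false
[5] false AND false AND false = false
[6.2] NOT false = true
[6] true AND true AND true = true
[7] false AND false = false
[8.3] NOT true = false
[8] false AND true AND false = false
[root] false OR false OR false OR false OR false OR true OR false OR false = true
Overall: true → accepted

Accepted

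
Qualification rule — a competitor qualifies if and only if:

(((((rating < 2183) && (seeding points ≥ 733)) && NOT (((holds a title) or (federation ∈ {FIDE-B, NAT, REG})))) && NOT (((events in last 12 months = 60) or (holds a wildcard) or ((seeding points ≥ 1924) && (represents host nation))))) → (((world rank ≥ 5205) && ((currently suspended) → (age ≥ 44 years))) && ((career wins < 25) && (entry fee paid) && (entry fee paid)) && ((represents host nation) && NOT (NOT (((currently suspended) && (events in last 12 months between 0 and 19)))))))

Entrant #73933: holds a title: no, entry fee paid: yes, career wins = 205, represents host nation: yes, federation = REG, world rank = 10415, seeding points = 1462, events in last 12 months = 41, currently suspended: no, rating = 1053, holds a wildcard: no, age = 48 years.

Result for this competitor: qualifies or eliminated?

Qualifies

Atomic conditions:
  rating < 2183: 1053 < 2183 is true
  seeding points ≥ 733: 1462 ≥ 733 is true
  holds a title: no → false
  federation ∈ {FIDE-B, NAT, REG}: REG is in the set → true
  events in last 12 months = 60: 41 == 60 is false
  holds a wildcard: no → false
  seeding points ≥ 1924: 1462 ≥ 1924 is false
  represents host nation: yes → true
  world rank ≥ 5205: 10415 ≥ 5205 is true
  currently suspended: no → false
  age ≥ 44 years: 48 ≥ 44 is true
  career wins < 25: 205 < 25 is false
  entry fee paid: yes → true
  events in last 12 months between 0 and 19: 41 in [0, 19] is false
Combine:
[1.1.1] true AND true = true
[1.1.2.1] false OR true = true
[1.1.2] NOT true = false
[1.1] true AND false = false
[1.2.1.3] false AND true = false
[1.2.1] false OR false OR false = false
[1.2] NOT false = true
[1] false AND true = false
[2.1.2] false → true (antecedent false ⇒ implication holds) = true
[2.1] true AND true = true
[2.2] false AND true AND true = false
[2.3.2.1.1] false AND false = false
[2.3.2.1] NOT false = true
[2.3.2] NOT true = false
[2.3] true AND false = false
[2] true AND false AND false = false
[root] false → false (antecedent false ⇒ implication holds) = true
Overall: true → qualifies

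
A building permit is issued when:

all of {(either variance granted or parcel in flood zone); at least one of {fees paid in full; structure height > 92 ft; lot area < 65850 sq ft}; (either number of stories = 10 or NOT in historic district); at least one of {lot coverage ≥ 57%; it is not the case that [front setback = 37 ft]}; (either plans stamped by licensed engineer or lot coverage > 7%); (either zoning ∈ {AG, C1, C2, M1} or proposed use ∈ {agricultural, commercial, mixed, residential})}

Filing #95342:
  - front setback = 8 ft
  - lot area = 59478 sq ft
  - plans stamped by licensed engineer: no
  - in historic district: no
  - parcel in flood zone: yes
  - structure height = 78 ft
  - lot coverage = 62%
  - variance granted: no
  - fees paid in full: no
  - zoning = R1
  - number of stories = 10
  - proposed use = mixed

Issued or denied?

Issued

Atomic conditions:
  variance granted: no → false
  parcel in flood zone: yes → true
  fees paid in full: no → false
  structure height > 92 ft: 78 > 92 is false
  lot area < 65850 sq ft: 59478 < 65850 is true
  number of stories = 10: 10 == 10 is true
  NOT in historic district: no → true
  lot coverage ≥ 57%: 62 ≥ 57 is true
  front setback = 37 ft: 8 == 37 is false
  plans stamped by licensed engineer: no → false
  lot coverage > 7%: 62 > 7 is true
  zoning ∈ {AG, C1, C2, M1}: R1 is not in the set → false
  proposed use ∈ {agricultural, commercial, mixed, residential}: mixed is in the set → true
Combine:
[1] false OR true = true
[2] false OR false OR true = true
[3] true OR true = true
[4.2] NOT false = true
[4] true OR true = true
[5] false OR true = true
[6] false OR true = true
[root] true AND true AND true AND true AND true AND true = true
Overall: true → issued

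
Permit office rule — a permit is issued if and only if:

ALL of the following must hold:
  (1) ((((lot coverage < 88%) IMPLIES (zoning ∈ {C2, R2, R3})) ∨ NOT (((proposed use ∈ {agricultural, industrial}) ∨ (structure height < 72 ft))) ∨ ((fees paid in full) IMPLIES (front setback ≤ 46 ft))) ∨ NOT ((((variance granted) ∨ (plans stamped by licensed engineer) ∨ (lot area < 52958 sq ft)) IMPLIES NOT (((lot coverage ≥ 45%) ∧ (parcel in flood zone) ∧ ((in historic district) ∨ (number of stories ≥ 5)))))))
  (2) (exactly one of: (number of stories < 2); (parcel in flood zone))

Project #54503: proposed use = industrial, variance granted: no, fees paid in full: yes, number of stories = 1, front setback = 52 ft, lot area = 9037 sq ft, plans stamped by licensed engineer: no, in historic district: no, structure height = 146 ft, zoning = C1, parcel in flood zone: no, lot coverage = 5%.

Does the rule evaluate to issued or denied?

Atomic conditions:
  lot coverage < 88%: 5 < 88 is true
  zoning ∈ {C2, R2, R3}: C1 is not in the set → false
  proposed use ∈ {agricultural, industrial}: industrial is in the set → true
  structure height < 72 ft: 146 < 72 is false
  fees paid in full: yes → true
  front setback ≤ 46 ft: 52 ≤ 46 is false
  variance granted: no → false
  plans stamped by licensed engineer: no → false
  lot area < 52958 sq ft: 9037 < 52958 is true
  lot coverage ≥ 45%: 5 ≥ 45 is false
  parcel in flood zone: no → false
  in historic district: no → false
  number of stories ≥ 5: 1 ≥ 5 is false
  number of stories < 2: 1 < 2 is true
Combine:
[1.1.1] true → false = false
[1.1.2.1] true OR false = true
[1.1.2] NOT true = false
[1.1.3] true → false = false
[1.1] false OR false OR false = false
[1.2.1.1] false OR false OR true = true
[1.2.1.2.1.3] false OR false = false
[1.2.1.2.1] false AND false AND false = false
[1.2.1.2] NOT false = true
[1.2.1] true → true = true
[1.2] NOT true = false
[1] false OR false = false
[2] exactly-one(true, false) = true
[root] false AND true = false
Overall: false → denied

Denied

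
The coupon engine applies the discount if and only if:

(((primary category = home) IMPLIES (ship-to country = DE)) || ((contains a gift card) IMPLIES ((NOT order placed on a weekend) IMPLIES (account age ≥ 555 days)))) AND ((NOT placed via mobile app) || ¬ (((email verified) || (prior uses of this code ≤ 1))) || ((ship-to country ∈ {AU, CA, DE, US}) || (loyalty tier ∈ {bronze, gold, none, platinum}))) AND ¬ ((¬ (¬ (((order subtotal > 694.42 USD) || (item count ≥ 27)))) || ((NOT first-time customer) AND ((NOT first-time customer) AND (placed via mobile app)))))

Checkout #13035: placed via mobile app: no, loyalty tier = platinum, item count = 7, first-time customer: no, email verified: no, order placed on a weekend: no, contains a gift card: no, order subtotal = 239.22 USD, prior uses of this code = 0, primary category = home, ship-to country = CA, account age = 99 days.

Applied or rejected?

Applied

Atomic conditions:
  primary category = home: home == home is true
  ship-to country = DE: CA == DE is false
  contains a gift card: no → false
  NOT order placed on a weekend: no → true
  account age ≥ 555 days: 99 ≥ 555 is false
  NOT placed via mobile app: no → true
  email verified: no → false
  prior uses of this code ≤ 1: 0 ≤ 1 is true
  ship-to country ∈ {AU, CA, DE, US}: CA is in the set → true
  loyalty tier ∈ {bronze, gold, none, platinum}: platinum is in the set → true
  order subtotal > 694.42 USD: 239.22 > 694.42 is false
  item count ≥ 27: 7 ≥ 27 is false
  NOT first-time customer: no → true
  placed via mobile app: no → false
Combine:
[1.1] true → false = false
[1.2.2] true → false = false
[1.2] false → false (antecedent false ⇒ implication holds) = true
[1] false OR true = true
[2.2.1] false OR true = true
[2.2] NOT true = false
[2.3] true OR true = true
[2] true OR false OR true = true
[3.1.1.1.1] false OR false = false
[3.1.1.1] NOT false = true
[3.1.1] NOT true = false
[3.1.2.2] true AND false = false
[3.1.2] true AND false = false
[3.1] false OR false = false
[3] NOT false = true
[root] true AND true AND true = true
Overall: true → applied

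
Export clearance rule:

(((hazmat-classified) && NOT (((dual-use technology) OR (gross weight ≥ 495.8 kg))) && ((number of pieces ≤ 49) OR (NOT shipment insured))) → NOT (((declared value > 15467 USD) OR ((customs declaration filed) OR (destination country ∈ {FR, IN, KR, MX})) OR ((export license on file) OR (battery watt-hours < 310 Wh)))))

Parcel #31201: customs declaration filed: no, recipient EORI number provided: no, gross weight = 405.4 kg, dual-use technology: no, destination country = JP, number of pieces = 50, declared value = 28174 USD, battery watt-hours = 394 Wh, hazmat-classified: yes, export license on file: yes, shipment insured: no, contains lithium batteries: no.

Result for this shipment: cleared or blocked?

Atomic conditions:
  hazmat-classified: yes → true
  dual-use technology: no → false
  gross weight ≥ 495.8 kg: 405.4 ≥ 495.8 is false
  number of pieces ≤ 49: 50 ≤ 49 is false
  NOT shipment insured: no → true
  declared value > 15467 USD: 28174 > 15467 is true
  customs declaration filed: no → false
  destination country ∈ {FR, IN, KR, MX}: JP is not in the set → false
  export license on file: yes → true
  battery watt-hours < 310 Wh: 394 < 310 is false
Combine:
[1.2.1] false OR false = false
[1.2] NOT false = true
[1.3] false OR true = true
[1] true AND true AND true = true
[2.1.2] false OR false = false
[2.1.3] true OR false = true
[2.1] true OR false OR true = true
[2] NOT true = false
[root] true → false = false
Overall: false → blocked

Blocked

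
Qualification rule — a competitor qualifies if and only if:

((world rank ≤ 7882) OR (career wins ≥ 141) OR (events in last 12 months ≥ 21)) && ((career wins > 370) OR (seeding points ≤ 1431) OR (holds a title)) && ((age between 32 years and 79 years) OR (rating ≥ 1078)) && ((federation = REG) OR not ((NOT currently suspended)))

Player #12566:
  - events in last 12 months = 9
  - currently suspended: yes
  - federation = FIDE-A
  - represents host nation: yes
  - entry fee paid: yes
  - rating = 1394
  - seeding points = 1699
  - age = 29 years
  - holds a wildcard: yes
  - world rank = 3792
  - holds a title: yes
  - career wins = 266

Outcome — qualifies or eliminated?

Atomic conditions:
  world rank ≤ 7882: 3792 ≤ 7882 is true
  career wins ≥ 141: 266 ≥ 141 is true
  events in last 12 months ≥ 21: 9 ≥ 21 is false
  career wins > 370: 266 > 370 is false
  seeding points ≤ 1431: 1699 ≤ 1431 is false
  holds a title: yes → true
  age between 32 years and 79 years: 29 in [32, 79] is false
  rating ≥ 1078: 1394 ≥ 1078 is true
  federation = REG: FIDE-A == REG is false
  NOT currently suspended: yes → false
Combine:
[1] true OR true OR false = true
[2] false OR false OR true = true
[3] false OR true = true
[4.2] NOT false = true
[4] false OR true = true
[root] true AND true AND true AND true = true
Overall: true → qualifies

Qualifies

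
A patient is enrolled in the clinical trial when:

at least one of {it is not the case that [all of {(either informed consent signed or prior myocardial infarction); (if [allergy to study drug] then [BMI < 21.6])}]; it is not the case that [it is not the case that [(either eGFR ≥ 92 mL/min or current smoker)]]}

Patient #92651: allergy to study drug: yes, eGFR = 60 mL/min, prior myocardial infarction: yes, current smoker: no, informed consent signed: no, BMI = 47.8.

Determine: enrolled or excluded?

Atomic conditions:
  informed consent signed: no → false
  prior myocardial infarction: yes → true
  allergy to study drug: yes → true
  BMI < 21.6: 47.8 < 21.6 is false
  eGFR ≥ 92 mL/min: 60 ≥ 92 is false
  current smoker: no → false
Combine:
[1.1.1] false OR true = true
[1.1.2] true → false = false
[1.1] true AND false = false
[1] NOT false = true
[2.1.1] false OR false = false
[2.1] NOT false = true
[2] NOT true = false
[root] true OR false = true
Overall: true → enrolled

Enrolled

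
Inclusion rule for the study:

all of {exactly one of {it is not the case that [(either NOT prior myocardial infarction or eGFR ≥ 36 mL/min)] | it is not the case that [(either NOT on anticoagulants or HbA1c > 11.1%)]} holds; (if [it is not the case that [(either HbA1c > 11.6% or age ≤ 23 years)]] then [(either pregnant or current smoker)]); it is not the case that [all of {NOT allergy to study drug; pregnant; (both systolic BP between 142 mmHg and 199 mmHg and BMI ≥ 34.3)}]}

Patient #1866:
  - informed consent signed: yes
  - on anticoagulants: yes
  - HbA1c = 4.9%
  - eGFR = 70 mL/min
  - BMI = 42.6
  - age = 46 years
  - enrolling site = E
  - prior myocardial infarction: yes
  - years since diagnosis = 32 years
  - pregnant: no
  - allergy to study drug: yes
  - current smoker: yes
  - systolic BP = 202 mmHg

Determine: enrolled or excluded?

Enrolled

Atomic conditions:
  NOT prior myocardial infarction: yes → false
  eGFR ≥ 36 mL/min: 70 ≥ 36 is true
  NOT on anticoagulants: yes → false
  HbA1c > 11.1%: 4.9 > 11.1 is false
  HbA1c > 11.6%: 4.9 > 11.6 is false
  age ≤ 23 years: 46 ≤ 23 is false
  pregnant: no → false
  current smoker: yes → true
  NOT allergy to study drug: yes → false
  systolic BP between 142 mmHg and 199 mmHg: 202 in [142, 199] is false
  BMI ≥ 34.3: 42.6 ≥ 34.3 is true
Combine:
[1.1.1] false OR true = true
[1.1] NOT true = false
[1.2.1] false OR false = false
[1.2] NOT false = true
[1] exactly-one(false, true) = true
[2.1.1] false OR false = false
[2.1] NOT false = true
[2.2] false OR true = true
[2] true → true = true
[3.1.3] false AND true = false
[3.1] false AND false AND false = false
[3] NOT false = true
[root] true AND true AND true = true
Overall: true → enrolled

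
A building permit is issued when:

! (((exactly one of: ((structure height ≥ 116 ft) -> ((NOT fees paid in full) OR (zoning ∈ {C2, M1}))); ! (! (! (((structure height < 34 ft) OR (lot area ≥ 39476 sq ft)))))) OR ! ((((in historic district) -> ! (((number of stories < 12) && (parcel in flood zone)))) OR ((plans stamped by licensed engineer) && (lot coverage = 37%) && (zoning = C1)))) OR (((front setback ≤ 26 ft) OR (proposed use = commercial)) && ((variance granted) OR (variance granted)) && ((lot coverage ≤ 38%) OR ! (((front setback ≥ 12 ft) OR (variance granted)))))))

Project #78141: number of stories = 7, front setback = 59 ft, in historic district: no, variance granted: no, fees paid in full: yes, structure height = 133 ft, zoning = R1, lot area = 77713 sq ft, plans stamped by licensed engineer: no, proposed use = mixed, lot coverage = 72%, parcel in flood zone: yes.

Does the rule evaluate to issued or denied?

Issued

Atomic conditions:
  structure height ≥ 116 ft: 133 ≥ 116 is true
  NOT fees paid in full: yes → false
  zoning ∈ {C2, M1}: R1 is not in the set → false
  structure height < 34 ft: 133 < 34 is false
  lot area ≥ 39476 sq ft: 77713 ≥ 39476 is true
  in historic district: no → false
  number of stories < 12: 7 < 12 is true
  parcel in flood zone: yes → true
  plans stamped by licensed engineer: no → false
  lot coverage = 37%: 72 == 37 is false
  zoning = C1: R1 == C1 is false
  front setback ≤ 26 ft: 59 ≤ 26 is false
  proposed use = commercial: mixed == commercial is false
  variance granted: no → false
  lot coverage ≤ 38%: 72 ≤ 38 is false
  front setback ≥ 12 ft: 59 ≥ 12 is true
Combine:
[1.1.1.2] false OR false = false
[1.1.1] true → false = false
[1.1.2.1.1.1] false OR true = true
[1.1.2.1.1] NOT true = false
[1.1.2.1] NOT false = true
[1.1.2] NOT true = false
[1.1] exactly-one(false, false) = false
[1.2.1.1.2.1] true AND true = true
[1.2.1.1.2] NOT true = false
[1.2.1.1] false → false (antecedent false ⇒ implication holds) = true
[1.2.1.2] false AND false AND false = false
[1.2.1] true OR false = true
[1.2] NOT true = false
[1.3.1] false OR false = false
[1.3.2] false OR false = false
[1.3.3.2.1] true OR false = true
[1.3.3.2] NOT true = false
[1.3.3] false OR false = false
[1.3] false AND false AND false = false
[1] false OR false OR false = false
[root] NOT false = true
Overall: true → issued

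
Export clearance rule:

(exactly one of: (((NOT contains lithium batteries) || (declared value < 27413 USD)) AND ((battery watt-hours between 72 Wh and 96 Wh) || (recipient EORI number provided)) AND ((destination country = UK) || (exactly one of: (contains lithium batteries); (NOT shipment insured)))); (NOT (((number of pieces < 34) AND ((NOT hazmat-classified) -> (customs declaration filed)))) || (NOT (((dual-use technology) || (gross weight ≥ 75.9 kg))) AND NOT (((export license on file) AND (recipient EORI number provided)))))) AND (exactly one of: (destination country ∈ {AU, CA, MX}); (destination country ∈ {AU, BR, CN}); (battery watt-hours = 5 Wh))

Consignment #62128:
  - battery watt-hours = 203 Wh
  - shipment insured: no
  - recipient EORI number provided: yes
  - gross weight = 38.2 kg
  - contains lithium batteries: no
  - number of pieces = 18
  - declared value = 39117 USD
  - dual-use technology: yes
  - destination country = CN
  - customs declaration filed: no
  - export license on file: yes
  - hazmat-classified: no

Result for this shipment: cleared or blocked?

Atomic conditions:
  NOT contains lithium batteries: no → true
  declared value < 27413 USD: 39117 < 27413 is false
  battery watt-hours between 72 Wh and 96 Wh: 203 in [72, 96] is false
  recipient EORI number provided: yes → true
  destination country = UK: CN == UK is false
  contains lithium batteries: no → false
  NOT shipment insured: no → true
  number of pieces < 34: 18 < 34 is true
  NOT hazmat-classified: no → true
  customs declaration filed: no → false
  dual-use technology: yes → true
  gross weight ≥ 75.9 kg: 38.2 ≥ 75.9 is false
  export license on file: yes → true
  destination country ∈ {AU, CA, MX}: CN is not in the set → false
  destination country ∈ {AU, BR, CN}: CN is in the set → true
  battery watt-hours = 5 Wh: 203 == 5 is false
Combine:
[1.1.1] true OR false = true
[1.1.2] false OR true = true
[1.1.3.2] exactly-one(false, true) = true
[1.1.3] false OR true = true
[1.1] true AND true AND true = true
[1.2.1.1.2] true → false = false
[1.2.1.1] true AND false = false
[1.2.1] NOT false = true
[1.2.2.1.1] true OR false = true
[1.2.2.1] NOT true = false
[1.2.2.2.1] true AND true = true
[1.2.2.2] NOT true = false
[1.2.2] false AND false = false
[1.2] true OR false = true
[1] exactly-one(true, true) = false
[2] exactly-one(false, true, false) = true
[root] false AND true = false
Overall: false → blocked

Blocked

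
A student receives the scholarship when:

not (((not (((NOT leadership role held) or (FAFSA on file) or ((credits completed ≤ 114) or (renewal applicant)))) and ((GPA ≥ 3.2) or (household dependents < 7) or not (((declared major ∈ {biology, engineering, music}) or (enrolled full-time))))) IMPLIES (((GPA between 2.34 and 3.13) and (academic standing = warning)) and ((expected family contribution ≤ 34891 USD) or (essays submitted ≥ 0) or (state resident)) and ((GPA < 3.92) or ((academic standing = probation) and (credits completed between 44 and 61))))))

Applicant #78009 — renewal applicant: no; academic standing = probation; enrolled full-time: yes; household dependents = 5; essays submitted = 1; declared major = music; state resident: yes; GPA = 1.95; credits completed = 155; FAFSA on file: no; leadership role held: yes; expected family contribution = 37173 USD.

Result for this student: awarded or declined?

Awarded

Atomic conditions:
  NOT leadership role held: yes → false
  FAFSA on file: no → false
  credits completed ≤ 114: 155 ≤ 114 is false
  renewal applicant: no → false
  GPA ≥ 3.2: 1.95 ≥ 3.2 is false
  household dependents < 7: 5 < 7 is true
  declared major ∈ {biology, engineering, music}: music is in the set → true
  enrolled full-time: yes → true
  GPA between 2.34 and 3.13: 1.95 in [2.34, 3.13] is false
  academic standing = warning: probation == warning is false
  expected family contribution ≤ 34891 USD: 37173 ≤ 34891 is false
  essays submitted ≥ 0: 1 ≥ 0 is true
  state resident: yes → true
  GPA < 3.92: 1.95 < 3.92 is true
  academic standing = probation: probation == probation is true
  credits completed between 44 and 61: 155 in [44, 61] is false
Combine:
[1.1.1.1.3] false OR false = false
[1.1.1.1] false OR false OR false = false
[1.1.1] NOT false = true
[1.1.2.3.1] true OR true = true
[1.1.2.3] NOT true = false
[1.1.2] false OR true OR false = true
[1.1] true AND true = true
[1.2.1] false AND false = false
[1.2.2] false OR true OR true = true
[1.2.3.2] true AND false = false
[1.2.3] true OR false = true
[1.2] false AND true AND true = false
[1] true → false = false
[root] NOT false = true
Overall: true → awarded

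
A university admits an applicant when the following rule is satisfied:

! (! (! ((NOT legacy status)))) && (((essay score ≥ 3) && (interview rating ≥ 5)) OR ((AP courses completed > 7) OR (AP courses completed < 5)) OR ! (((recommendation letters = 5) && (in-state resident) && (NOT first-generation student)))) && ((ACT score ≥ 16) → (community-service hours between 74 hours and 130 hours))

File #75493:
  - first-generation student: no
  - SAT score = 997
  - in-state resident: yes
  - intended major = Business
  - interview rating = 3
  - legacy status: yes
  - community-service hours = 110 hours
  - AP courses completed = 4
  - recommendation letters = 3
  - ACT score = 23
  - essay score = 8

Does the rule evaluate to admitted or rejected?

Admitted

Atomic conditions:
  NOT legacy status: yes → false
  essay score ≥ 3: 8 ≥ 3 is true
  interview rating ≥ 5: 3 ≥ 5 is false
  AP courses completed > 7: 4 > 7 is false
  AP courses completed < 5: 4 < 5 is true
  recommendation letters = 5: 3 == 5 is false
  in-state resident: yes → true
  NOT first-generation student: no → true
  ACT score ≥ 16: 23 ≥ 16 is true
  community-service hours between 74 hours and 130 hours: 110 in [74, 130] is true
Combine:
[1.1.1] NOT false = true
[1.1] NOT true = false
[1] NOT false = true
[2.1] true AND false = false
[2.2] false OR true = true
[2.3.1] false AND true AND true = false
[2.3] NOT false = true
[2] false OR true OR true = true
[3] true → true = true
[root] true AND true AND true = true
Overall: true → admitted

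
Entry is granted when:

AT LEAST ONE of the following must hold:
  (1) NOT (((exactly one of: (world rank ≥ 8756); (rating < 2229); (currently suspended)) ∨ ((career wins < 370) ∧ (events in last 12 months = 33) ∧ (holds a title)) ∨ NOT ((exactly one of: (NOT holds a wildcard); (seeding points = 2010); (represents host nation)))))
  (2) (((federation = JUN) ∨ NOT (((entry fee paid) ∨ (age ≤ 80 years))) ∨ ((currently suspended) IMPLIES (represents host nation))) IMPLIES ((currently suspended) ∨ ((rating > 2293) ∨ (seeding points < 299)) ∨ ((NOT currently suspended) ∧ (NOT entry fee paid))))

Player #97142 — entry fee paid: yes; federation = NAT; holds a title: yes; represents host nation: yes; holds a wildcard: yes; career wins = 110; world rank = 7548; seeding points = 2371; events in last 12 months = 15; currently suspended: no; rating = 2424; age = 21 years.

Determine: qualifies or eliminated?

Atomic conditions:
  world rank ≥ 8756: 7548 ≥ 8756 is false
  rating < 2229: 2424 < 2229 is false
  currently suspended: no → false
  career wins < 370: 110 < 370 is true
  events in last 12 months = 33: 15 == 33 is false
  holds a title: yes → true
  NOT holds a wildcard: yes → false
  seeding points = 2010: 2371 == 2010 is false
  represents host nation: yes → true
  federation = JUN: NAT == JUN is false
  entry fee paid: yes → true
  age ≤ 80 years: 21 ≤ 80 is true
  rating > 2293: 2424 > 2293 is true
  seeding points < 299: 2371 < 299 is false
  NOT currently suspended: no → true
  NOT entry fee paid: yes → false
Combine:
[1.1.1] exactly-one(false, false, false) = false
[1.1.2] true AND false AND true = false
[1.1.3.1] exactly-one(false, false, true) = true
[1.1.3] NOT true = false
[1.1] false OR false OR false = false
[1] NOT false = true
[2.1.2.1] true OR true = true
[2.1.2] NOT true = false
[2.1.3] false → true (antecedent false ⇒ implication holds) = true
[2.1] false OR false OR true = true
[2.2.2] true OR false = true
[2.2.3] true AND false = false
[2.2] false OR true OR false = true
[2] true → true = true
[root] true OR true = true
Overall: true → qualifies

Qualifies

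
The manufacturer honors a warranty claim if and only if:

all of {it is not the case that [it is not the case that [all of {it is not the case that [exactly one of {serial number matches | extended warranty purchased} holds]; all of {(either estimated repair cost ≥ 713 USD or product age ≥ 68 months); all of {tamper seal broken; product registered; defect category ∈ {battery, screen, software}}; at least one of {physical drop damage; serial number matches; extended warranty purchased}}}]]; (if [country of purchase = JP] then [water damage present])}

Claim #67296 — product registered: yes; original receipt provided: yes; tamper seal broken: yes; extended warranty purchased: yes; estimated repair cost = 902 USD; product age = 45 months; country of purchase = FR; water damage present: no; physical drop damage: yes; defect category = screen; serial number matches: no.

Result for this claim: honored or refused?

Refused

Atomic conditions:
  serial number matches: no → false
  extended warranty purchased: yes → true
  estimated repair cost ≥ 713 USD: 902 ≥ 713 is true
  product age ≥ 68 months: 45 ≥ 68 is false
  tamper seal broken: yes → true
  product registered: yes → true
  defect category ∈ {battery, screen, software}: screen is in the set → true
  physical drop damage: yes → true
  country of purchase = JP: FR == JP is false
  water damage present: no → false
Combine:
[1.1.1.1.1] exactly-one(false, true) = true
[1.1.1.1] NOT true = false
[1.1.1.2.1] true OR false = true
[1.1.1.2.2] true AND true AND true = true
[1.1.1.2.3] true OR false OR true = true
[1.1.1.2] true AND true AND true = true
[1.1.1] false AND true = false
[1.1] NOT false = true
[1] NOT true = false
[2] false → false (antecedent false ⇒ implication holds) = true
[root] false AND true = false
Overall: false → refused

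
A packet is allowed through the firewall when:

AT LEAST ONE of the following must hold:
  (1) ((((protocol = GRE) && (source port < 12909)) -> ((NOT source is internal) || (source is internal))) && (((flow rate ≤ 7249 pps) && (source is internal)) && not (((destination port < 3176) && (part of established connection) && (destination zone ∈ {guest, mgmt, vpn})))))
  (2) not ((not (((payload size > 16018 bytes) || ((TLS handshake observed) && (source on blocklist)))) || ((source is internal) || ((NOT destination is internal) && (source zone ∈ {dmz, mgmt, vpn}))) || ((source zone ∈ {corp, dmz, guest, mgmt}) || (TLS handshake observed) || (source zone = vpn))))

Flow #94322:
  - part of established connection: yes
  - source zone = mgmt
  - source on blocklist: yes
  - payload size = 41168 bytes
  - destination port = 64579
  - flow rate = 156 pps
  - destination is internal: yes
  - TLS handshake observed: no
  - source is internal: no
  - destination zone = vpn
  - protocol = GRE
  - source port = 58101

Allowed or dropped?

Dropped

Atomic conditions:
  protocol = GRE: GRE == GRE is true
  source port < 12909: 58101 < 12909 is false
  NOT source is internal: no → true
  source is internal: no → false
  flow rate ≤ 7249 pps: 156 ≤ 7249 is true
  destination port < 3176: 64579 < 3176 is false
  part of established connection: yes → true
  destination zone ∈ {guest, mgmt, vpn}: vpn is in the set → true
  payload size > 16018 bytes: 41168 > 16018 is true
  TLS handshake observed: no → false
  source on blocklist: yes → true
  NOT destination is internal: yes → false
  source zone ∈ {dmz, mgmt, vpn}: mgmt is in the set → true
  source zone ∈ {corp, dmz, guest, mgmt}: mgmt is in the set → true
  source zone = vpn: mgmt == vpn is false
Combine:
[1.1.1] true AND false = false
[1.1.2] true OR false = true
[1.1] false → true (antecedent false ⇒ implication holds) = true
[1.2.1] true AND false = false
[1.2.2.1] false AND true AND true = false
[1.2.2] NOT false = true
[1.2] false AND true = false
[1] true AND false = false
[2.1.1.1.2] false AND true = false
[2.1.1.1] true OR false = true
[2.1.1] NOT true = false
[2.1.2.2] false AND true = false
[2.1.2] false OR false = false
[2.1.3] true OR false OR false = true
[2.1] false OR false OR true = true
[2] NOT true = false
[root] false OR false = false
Overall: false → dropped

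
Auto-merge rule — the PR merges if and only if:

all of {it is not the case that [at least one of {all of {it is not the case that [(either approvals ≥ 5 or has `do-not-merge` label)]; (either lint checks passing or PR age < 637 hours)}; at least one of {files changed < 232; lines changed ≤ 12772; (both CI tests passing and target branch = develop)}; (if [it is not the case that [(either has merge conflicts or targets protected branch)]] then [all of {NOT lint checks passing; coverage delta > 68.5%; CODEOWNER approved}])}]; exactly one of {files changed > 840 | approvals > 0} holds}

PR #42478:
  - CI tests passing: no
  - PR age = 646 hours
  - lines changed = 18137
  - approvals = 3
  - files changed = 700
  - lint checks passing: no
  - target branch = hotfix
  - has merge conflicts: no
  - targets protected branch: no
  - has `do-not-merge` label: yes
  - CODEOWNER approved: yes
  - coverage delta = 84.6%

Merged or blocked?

Atomic conditions:
  approvals ≥ 5: 3 ≥ 5 is false
  has `do-not-merge` label: yes → true
  lint checks passing: no → false
  PR age < 637 hours: 646 < 637 is false
  files changed < 232: 700 < 232 is false
  lines changed ≤ 12772: 18137 ≤ 12772 is false
  CI tests passing: no → false
  target branch = develop: hotfix == develop is false
  has merge conflicts: no → false
  targets protected branch: no → false
  NOT lint checks passing: no → true
  coverage delta > 68.5%: 84.6 > 68.5 is true
  CODEOWNER approved: yes → true
  files changed > 840: 700 > 840 is false
  approvals > 0: 3 > 0 is true
Combine:
[1.1.1.1.1] false OR true = true
[1.1.1.1] NOT true = false
[1.1.1.2] false OR false = false
[1.1.1] false AND false = false
[1.1.2.3] false AND false = false
[1.1.2] false OR false OR false = false
[1.1.3.1.1] false OR false = false
[1.1.3.1] NOT false = true
[1.1.3.2] true AND true AND true = true
[1.1.3] true → true = true
[1.1] false OR false OR true = true
[1] NOT true = false
[2] exactly-one(false, true) = true
[root] false AND true = false
Overall: false → blocked

Blocked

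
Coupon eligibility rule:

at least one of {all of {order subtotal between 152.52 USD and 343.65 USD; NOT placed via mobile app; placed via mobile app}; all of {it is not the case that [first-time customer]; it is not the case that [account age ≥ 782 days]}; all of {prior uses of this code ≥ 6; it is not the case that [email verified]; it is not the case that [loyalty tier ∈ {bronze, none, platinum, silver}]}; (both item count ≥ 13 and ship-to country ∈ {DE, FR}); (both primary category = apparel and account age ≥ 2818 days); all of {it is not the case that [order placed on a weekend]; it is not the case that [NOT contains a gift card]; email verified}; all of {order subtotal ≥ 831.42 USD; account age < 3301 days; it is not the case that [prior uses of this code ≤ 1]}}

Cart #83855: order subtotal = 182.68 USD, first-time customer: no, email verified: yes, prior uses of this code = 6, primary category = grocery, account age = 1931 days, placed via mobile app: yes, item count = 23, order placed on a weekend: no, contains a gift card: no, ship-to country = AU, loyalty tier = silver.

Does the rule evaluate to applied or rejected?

Rejected

Atomic conditions:
  order subtotal between 152.52 USD and 343.65 USD: 182.68 in [152.52, 343.65] is true
  NOT placed via mobile app: yes → false
  placed via mobile app: yes → true
  first-time customer: no → false
  account age ≥ 782 days: 1931 ≥ 782 is true
  prior uses of this code ≥ 6: 6 ≥ 6 is true
  email verified: yes → true
  loyalty tier ∈ {bronze, none, platinum, silver}: silver is in the set → true
  item count ≥ 13: 23 ≥ 13 is true
  ship-to country ∈ {DE, FR}: AU is not in the set → false
  primary category = apparel: grocery == apparel is false
  account age ≥ 2818 days: 1931 ≥ 2818 is false
  order placed on a weekend: no → false
  NOT contains a gift card: no → true
  order subtotal ≥ 831.42 USD: 182.68 ≥ 831.42 is false
  account age < 3301 days: 1931 < 3301 is true
  prior uses of this code ≤ 1: 6 ≤ 1 is false
Combine:
[1] true AND false AND true = false
[2.1] NOT false = true
[2.2] NOT true = false
[2] true AND false = false
[3.2] NOT true = false
[3.3] NOT true = false
[3] true AND false AND false = false
[4] true AND false = false
[5] false AND false = false
[6.1] NOT false = true
[6.2] NOT true = false
[6] true AND false AND true = false
[7.3] NOT false = true
[7] false AND true AND true = false
[root] false OR false OR false OR false OR false OR false OR false = false
Overall: false → rejected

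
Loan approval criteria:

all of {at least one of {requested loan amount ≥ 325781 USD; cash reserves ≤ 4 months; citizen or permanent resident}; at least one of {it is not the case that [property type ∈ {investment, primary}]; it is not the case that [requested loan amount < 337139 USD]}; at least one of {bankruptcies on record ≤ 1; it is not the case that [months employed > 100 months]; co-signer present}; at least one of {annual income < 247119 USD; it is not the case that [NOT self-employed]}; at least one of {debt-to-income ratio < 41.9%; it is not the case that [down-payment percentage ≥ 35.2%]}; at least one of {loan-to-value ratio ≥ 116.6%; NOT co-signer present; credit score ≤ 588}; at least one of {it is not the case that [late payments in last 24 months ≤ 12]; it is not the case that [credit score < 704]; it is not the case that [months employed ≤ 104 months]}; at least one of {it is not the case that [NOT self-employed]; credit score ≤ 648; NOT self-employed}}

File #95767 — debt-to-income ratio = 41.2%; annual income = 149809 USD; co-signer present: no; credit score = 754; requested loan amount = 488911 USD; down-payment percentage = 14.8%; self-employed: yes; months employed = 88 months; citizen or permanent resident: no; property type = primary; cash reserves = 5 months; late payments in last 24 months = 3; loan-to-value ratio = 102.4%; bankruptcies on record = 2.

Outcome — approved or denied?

Atomic conditions:
  requested loan amount ≥ 325781 USD: 488911 ≥ 325781 is true
  cash reserves ≤ 4 months: 5 ≤ 4 is false
  citizen or permanent resident: no → false
  property type ∈ {investment, primary}: primary is in the set → true
  requested loan amount < 337139 USD: 488911 < 337139 is false
  bankruptcies on record ≤ 1: 2 ≤ 1 is false
  months employed > 100 months: 88 > 100 is false
  co-signer present: no → false
  annual income < 247119 USD: 149809 < 247119 is true
  NOT self-employed: yes → false
  debt-to-income ratio < 41.9%: 41.2 < 41.9 is true
  down-payment percentage ≥ 35.2%: 14.8 ≥ 35.2 is false
  loan-to-value ratio ≥ 116.6%: 102.4 ≥ 116.6 is false
  NOT co-signer present: no → true
  credit score ≤ 588: 754 ≤ 588 is false
  late payments in last 24 months ≤ 12: 3 ≤ 12 is true
  credit score < 704: 754 < 704 is false
  months employed ≤ 104 months: 88 ≤ 104 is true
  credit score ≤ 648: 754 ≤ 648 is false
Combine:
[1] true OR false OR false = true
[2.1] NOT true = false
[2.2] NOT false = true
[2] false OR true = true
[3.2] NOT false = true
[3] false OR true OR false = true
[4.2] NOT false = true
[4] true OR true = true
[5.2] NOT false = true
[5] true OR true = true
[6] false OR true OR false = true
[7.1] NOT true = false
[7.2] NOT false = true
[7.3] NOT true = false
[7] false OR true OR false = true
[8.1] NOT false = true
[8] true OR false OR false = true
[root] true AND true AND true AND true AND true AND true AND true AND true = true
Overall: true → approved

Approved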